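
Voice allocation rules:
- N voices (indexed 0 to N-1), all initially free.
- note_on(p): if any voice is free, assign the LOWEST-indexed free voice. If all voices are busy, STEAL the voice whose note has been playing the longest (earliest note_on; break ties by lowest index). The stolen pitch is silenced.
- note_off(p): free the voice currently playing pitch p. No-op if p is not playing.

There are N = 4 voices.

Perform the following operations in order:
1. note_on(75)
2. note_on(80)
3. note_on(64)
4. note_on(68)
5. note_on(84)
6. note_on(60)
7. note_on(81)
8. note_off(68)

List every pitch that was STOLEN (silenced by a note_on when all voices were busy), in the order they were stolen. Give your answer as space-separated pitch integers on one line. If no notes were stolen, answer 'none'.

Answer: 75 80 64

Derivation:
Op 1: note_on(75): voice 0 is free -> assigned | voices=[75 - - -]
Op 2: note_on(80): voice 1 is free -> assigned | voices=[75 80 - -]
Op 3: note_on(64): voice 2 is free -> assigned | voices=[75 80 64 -]
Op 4: note_on(68): voice 3 is free -> assigned | voices=[75 80 64 68]
Op 5: note_on(84): all voices busy, STEAL voice 0 (pitch 75, oldest) -> assign | voices=[84 80 64 68]
Op 6: note_on(60): all voices busy, STEAL voice 1 (pitch 80, oldest) -> assign | voices=[84 60 64 68]
Op 7: note_on(81): all voices busy, STEAL voice 2 (pitch 64, oldest) -> assign | voices=[84 60 81 68]
Op 8: note_off(68): free voice 3 | voices=[84 60 81 -]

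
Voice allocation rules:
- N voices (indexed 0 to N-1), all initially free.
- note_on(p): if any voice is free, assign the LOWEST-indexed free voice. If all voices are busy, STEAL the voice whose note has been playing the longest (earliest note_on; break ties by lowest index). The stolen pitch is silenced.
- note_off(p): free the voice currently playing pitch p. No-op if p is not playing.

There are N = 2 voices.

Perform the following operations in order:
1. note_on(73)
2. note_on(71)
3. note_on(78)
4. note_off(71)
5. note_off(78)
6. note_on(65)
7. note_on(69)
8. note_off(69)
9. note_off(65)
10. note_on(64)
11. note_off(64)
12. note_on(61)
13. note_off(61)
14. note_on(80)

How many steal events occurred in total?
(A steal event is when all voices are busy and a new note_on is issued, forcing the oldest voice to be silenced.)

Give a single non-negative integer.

Answer: 1

Derivation:
Op 1: note_on(73): voice 0 is free -> assigned | voices=[73 -]
Op 2: note_on(71): voice 1 is free -> assigned | voices=[73 71]
Op 3: note_on(78): all voices busy, STEAL voice 0 (pitch 73, oldest) -> assign | voices=[78 71]
Op 4: note_off(71): free voice 1 | voices=[78 -]
Op 5: note_off(78): free voice 0 | voices=[- -]
Op 6: note_on(65): voice 0 is free -> assigned | voices=[65 -]
Op 7: note_on(69): voice 1 is free -> assigned | voices=[65 69]
Op 8: note_off(69): free voice 1 | voices=[65 -]
Op 9: note_off(65): free voice 0 | voices=[- -]
Op 10: note_on(64): voice 0 is free -> assigned | voices=[64 -]
Op 11: note_off(64): free voice 0 | voices=[- -]
Op 12: note_on(61): voice 0 is free -> assigned | voices=[61 -]
Op 13: note_off(61): free voice 0 | voices=[- -]
Op 14: note_on(80): voice 0 is free -> assigned | voices=[80 -]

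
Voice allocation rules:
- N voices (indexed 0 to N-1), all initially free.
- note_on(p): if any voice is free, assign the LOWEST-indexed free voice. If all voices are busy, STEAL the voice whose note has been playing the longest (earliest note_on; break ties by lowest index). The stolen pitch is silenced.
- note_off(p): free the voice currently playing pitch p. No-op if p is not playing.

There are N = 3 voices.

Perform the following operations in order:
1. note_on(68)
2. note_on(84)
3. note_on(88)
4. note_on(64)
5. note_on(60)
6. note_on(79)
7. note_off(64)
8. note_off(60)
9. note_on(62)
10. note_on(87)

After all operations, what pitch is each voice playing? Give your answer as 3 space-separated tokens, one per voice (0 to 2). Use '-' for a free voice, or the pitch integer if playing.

Op 1: note_on(68): voice 0 is free -> assigned | voices=[68 - -]
Op 2: note_on(84): voice 1 is free -> assigned | voices=[68 84 -]
Op 3: note_on(88): voice 2 is free -> assigned | voices=[68 84 88]
Op 4: note_on(64): all voices busy, STEAL voice 0 (pitch 68, oldest) -> assign | voices=[64 84 88]
Op 5: note_on(60): all voices busy, STEAL voice 1 (pitch 84, oldest) -> assign | voices=[64 60 88]
Op 6: note_on(79): all voices busy, STEAL voice 2 (pitch 88, oldest) -> assign | voices=[64 60 79]
Op 7: note_off(64): free voice 0 | voices=[- 60 79]
Op 8: note_off(60): free voice 1 | voices=[- - 79]
Op 9: note_on(62): voice 0 is free -> assigned | voices=[62 - 79]
Op 10: note_on(87): voice 1 is free -> assigned | voices=[62 87 79]

Answer: 62 87 79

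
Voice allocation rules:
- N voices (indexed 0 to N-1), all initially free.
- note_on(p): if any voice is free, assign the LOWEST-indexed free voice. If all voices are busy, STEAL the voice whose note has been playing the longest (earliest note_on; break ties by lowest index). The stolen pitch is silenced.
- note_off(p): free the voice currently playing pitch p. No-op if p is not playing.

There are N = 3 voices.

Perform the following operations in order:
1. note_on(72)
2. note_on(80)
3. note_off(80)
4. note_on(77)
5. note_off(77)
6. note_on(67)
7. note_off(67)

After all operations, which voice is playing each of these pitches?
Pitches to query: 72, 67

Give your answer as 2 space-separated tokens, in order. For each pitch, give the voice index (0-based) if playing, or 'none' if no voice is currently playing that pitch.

Op 1: note_on(72): voice 0 is free -> assigned | voices=[72 - -]
Op 2: note_on(80): voice 1 is free -> assigned | voices=[72 80 -]
Op 3: note_off(80): free voice 1 | voices=[72 - -]
Op 4: note_on(77): voice 1 is free -> assigned | voices=[72 77 -]
Op 5: note_off(77): free voice 1 | voices=[72 - -]
Op 6: note_on(67): voice 1 is free -> assigned | voices=[72 67 -]
Op 7: note_off(67): free voice 1 | voices=[72 - -]

Answer: 0 none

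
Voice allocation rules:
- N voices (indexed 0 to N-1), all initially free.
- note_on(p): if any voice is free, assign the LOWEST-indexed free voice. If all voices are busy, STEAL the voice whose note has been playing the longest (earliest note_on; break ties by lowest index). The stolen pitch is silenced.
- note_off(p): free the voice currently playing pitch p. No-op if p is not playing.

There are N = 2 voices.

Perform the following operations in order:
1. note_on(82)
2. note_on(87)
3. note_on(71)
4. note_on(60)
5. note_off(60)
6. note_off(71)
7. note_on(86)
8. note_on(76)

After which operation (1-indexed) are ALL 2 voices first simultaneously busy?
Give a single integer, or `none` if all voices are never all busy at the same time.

Op 1: note_on(82): voice 0 is free -> assigned | voices=[82 -]
Op 2: note_on(87): voice 1 is free -> assigned | voices=[82 87]
Op 3: note_on(71): all voices busy, STEAL voice 0 (pitch 82, oldest) -> assign | voices=[71 87]
Op 4: note_on(60): all voices busy, STEAL voice 1 (pitch 87, oldest) -> assign | voices=[71 60]
Op 5: note_off(60): free voice 1 | voices=[71 -]
Op 6: note_off(71): free voice 0 | voices=[- -]
Op 7: note_on(86): voice 0 is free -> assigned | voices=[86 -]
Op 8: note_on(76): voice 1 is free -> assigned | voices=[86 76]

Answer: 2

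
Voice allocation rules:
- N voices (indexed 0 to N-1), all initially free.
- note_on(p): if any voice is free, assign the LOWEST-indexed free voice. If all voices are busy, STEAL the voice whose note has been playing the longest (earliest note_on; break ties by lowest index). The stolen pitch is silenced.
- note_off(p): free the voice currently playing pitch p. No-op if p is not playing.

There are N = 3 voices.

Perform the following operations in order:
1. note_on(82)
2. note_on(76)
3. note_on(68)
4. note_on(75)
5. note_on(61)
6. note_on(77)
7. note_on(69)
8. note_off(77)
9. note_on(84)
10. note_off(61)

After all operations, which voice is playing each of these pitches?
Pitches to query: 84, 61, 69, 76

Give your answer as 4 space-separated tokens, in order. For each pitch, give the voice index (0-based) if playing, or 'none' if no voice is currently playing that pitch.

Op 1: note_on(82): voice 0 is free -> assigned | voices=[82 - -]
Op 2: note_on(76): voice 1 is free -> assigned | voices=[82 76 -]
Op 3: note_on(68): voice 2 is free -> assigned | voices=[82 76 68]
Op 4: note_on(75): all voices busy, STEAL voice 0 (pitch 82, oldest) -> assign | voices=[75 76 68]
Op 5: note_on(61): all voices busy, STEAL voice 1 (pitch 76, oldest) -> assign | voices=[75 61 68]
Op 6: note_on(77): all voices busy, STEAL voice 2 (pitch 68, oldest) -> assign | voices=[75 61 77]
Op 7: note_on(69): all voices busy, STEAL voice 0 (pitch 75, oldest) -> assign | voices=[69 61 77]
Op 8: note_off(77): free voice 2 | voices=[69 61 -]
Op 9: note_on(84): voice 2 is free -> assigned | voices=[69 61 84]
Op 10: note_off(61): free voice 1 | voices=[69 - 84]

Answer: 2 none 0 none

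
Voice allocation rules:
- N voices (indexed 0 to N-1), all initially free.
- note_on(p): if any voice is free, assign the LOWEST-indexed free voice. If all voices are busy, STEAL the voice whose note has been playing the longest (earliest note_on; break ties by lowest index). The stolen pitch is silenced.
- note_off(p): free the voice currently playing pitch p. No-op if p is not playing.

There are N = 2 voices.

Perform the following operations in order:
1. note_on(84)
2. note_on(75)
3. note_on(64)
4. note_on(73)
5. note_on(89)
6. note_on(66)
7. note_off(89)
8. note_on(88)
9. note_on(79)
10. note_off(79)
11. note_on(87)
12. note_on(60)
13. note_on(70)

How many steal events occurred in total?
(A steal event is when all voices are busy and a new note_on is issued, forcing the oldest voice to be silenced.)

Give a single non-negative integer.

Op 1: note_on(84): voice 0 is free -> assigned | voices=[84 -]
Op 2: note_on(75): voice 1 is free -> assigned | voices=[84 75]
Op 3: note_on(64): all voices busy, STEAL voice 0 (pitch 84, oldest) -> assign | voices=[64 75]
Op 4: note_on(73): all voices busy, STEAL voice 1 (pitch 75, oldest) -> assign | voices=[64 73]
Op 5: note_on(89): all voices busy, STEAL voice 0 (pitch 64, oldest) -> assign | voices=[89 73]
Op 6: note_on(66): all voices busy, STEAL voice 1 (pitch 73, oldest) -> assign | voices=[89 66]
Op 7: note_off(89): free voice 0 | voices=[- 66]
Op 8: note_on(88): voice 0 is free -> assigned | voices=[88 66]
Op 9: note_on(79): all voices busy, STEAL voice 1 (pitch 66, oldest) -> assign | voices=[88 79]
Op 10: note_off(79): free voice 1 | voices=[88 -]
Op 11: note_on(87): voice 1 is free -> assigned | voices=[88 87]
Op 12: note_on(60): all voices busy, STEAL voice 0 (pitch 88, oldest) -> assign | voices=[60 87]
Op 13: note_on(70): all voices busy, STEAL voice 1 (pitch 87, oldest) -> assign | voices=[60 70]

Answer: 7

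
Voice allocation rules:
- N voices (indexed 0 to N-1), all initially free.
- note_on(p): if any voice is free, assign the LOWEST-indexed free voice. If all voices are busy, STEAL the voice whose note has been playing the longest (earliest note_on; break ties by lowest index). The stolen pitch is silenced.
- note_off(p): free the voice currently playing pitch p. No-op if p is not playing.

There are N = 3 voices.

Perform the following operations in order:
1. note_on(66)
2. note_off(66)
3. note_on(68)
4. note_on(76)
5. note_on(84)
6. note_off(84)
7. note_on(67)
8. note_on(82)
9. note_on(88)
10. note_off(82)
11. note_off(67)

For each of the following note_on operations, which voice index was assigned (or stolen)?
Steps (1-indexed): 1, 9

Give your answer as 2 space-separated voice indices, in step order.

Op 1: note_on(66): voice 0 is free -> assigned | voices=[66 - -]
Op 2: note_off(66): free voice 0 | voices=[- - -]
Op 3: note_on(68): voice 0 is free -> assigned | voices=[68 - -]
Op 4: note_on(76): voice 1 is free -> assigned | voices=[68 76 -]
Op 5: note_on(84): voice 2 is free -> assigned | voices=[68 76 84]
Op 6: note_off(84): free voice 2 | voices=[68 76 -]
Op 7: note_on(67): voice 2 is free -> assigned | voices=[68 76 67]
Op 8: note_on(82): all voices busy, STEAL voice 0 (pitch 68, oldest) -> assign | voices=[82 76 67]
Op 9: note_on(88): all voices busy, STEAL voice 1 (pitch 76, oldest) -> assign | voices=[82 88 67]
Op 10: note_off(82): free voice 0 | voices=[- 88 67]
Op 11: note_off(67): free voice 2 | voices=[- 88 -]

Answer: 0 1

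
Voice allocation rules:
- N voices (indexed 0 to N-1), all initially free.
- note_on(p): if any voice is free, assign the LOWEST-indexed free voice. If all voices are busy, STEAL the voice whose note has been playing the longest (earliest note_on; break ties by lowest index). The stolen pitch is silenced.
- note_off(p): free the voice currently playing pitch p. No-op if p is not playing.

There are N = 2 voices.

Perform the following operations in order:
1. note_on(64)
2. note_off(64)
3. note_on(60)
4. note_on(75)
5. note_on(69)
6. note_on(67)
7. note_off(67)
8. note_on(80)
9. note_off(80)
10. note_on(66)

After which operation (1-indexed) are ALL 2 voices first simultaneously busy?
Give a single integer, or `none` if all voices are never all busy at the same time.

Op 1: note_on(64): voice 0 is free -> assigned | voices=[64 -]
Op 2: note_off(64): free voice 0 | voices=[- -]
Op 3: note_on(60): voice 0 is free -> assigned | voices=[60 -]
Op 4: note_on(75): voice 1 is free -> assigned | voices=[60 75]
Op 5: note_on(69): all voices busy, STEAL voice 0 (pitch 60, oldest) -> assign | voices=[69 75]
Op 6: note_on(67): all voices busy, STEAL voice 1 (pitch 75, oldest) -> assign | voices=[69 67]
Op 7: note_off(67): free voice 1 | voices=[69 -]
Op 8: note_on(80): voice 1 is free -> assigned | voices=[69 80]
Op 9: note_off(80): free voice 1 | voices=[69 -]
Op 10: note_on(66): voice 1 is free -> assigned | voices=[69 66]

Answer: 4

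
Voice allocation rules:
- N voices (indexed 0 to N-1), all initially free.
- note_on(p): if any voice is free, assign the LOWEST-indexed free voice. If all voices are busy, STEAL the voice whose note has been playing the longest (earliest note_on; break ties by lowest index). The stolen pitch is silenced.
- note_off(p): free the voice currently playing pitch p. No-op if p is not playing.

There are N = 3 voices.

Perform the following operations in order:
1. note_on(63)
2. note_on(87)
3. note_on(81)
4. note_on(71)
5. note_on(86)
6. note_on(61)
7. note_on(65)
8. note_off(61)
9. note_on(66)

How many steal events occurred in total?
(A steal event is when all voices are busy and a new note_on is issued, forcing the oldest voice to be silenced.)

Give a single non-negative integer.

Op 1: note_on(63): voice 0 is free -> assigned | voices=[63 - -]
Op 2: note_on(87): voice 1 is free -> assigned | voices=[63 87 -]
Op 3: note_on(81): voice 2 is free -> assigned | voices=[63 87 81]
Op 4: note_on(71): all voices busy, STEAL voice 0 (pitch 63, oldest) -> assign | voices=[71 87 81]
Op 5: note_on(86): all voices busy, STEAL voice 1 (pitch 87, oldest) -> assign | voices=[71 86 81]
Op 6: note_on(61): all voices busy, STEAL voice 2 (pitch 81, oldest) -> assign | voices=[71 86 61]
Op 7: note_on(65): all voices busy, STEAL voice 0 (pitch 71, oldest) -> assign | voices=[65 86 61]
Op 8: note_off(61): free voice 2 | voices=[65 86 -]
Op 9: note_on(66): voice 2 is free -> assigned | voices=[65 86 66]

Answer: 4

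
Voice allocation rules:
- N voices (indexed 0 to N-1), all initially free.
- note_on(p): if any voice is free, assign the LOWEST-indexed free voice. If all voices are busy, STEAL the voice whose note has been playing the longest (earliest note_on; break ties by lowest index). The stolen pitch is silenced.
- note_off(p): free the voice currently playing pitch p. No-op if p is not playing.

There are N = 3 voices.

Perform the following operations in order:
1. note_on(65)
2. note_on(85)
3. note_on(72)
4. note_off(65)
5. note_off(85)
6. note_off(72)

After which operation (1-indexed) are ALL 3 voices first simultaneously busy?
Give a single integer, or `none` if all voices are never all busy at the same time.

Answer: 3

Derivation:
Op 1: note_on(65): voice 0 is free -> assigned | voices=[65 - -]
Op 2: note_on(85): voice 1 is free -> assigned | voices=[65 85 -]
Op 3: note_on(72): voice 2 is free -> assigned | voices=[65 85 72]
Op 4: note_off(65): free voice 0 | voices=[- 85 72]
Op 5: note_off(85): free voice 1 | voices=[- - 72]
Op 6: note_off(72): free voice 2 | voices=[- - -]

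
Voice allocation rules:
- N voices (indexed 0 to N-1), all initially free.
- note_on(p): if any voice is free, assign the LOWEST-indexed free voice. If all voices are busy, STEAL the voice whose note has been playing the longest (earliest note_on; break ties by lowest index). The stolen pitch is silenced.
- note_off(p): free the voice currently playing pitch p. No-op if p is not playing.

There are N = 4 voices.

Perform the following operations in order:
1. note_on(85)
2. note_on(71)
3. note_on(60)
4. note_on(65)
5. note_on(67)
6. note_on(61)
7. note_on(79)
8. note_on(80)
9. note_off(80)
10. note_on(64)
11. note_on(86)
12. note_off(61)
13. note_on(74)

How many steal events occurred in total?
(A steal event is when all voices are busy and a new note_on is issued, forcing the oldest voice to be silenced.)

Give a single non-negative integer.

Op 1: note_on(85): voice 0 is free -> assigned | voices=[85 - - -]
Op 2: note_on(71): voice 1 is free -> assigned | voices=[85 71 - -]
Op 3: note_on(60): voice 2 is free -> assigned | voices=[85 71 60 -]
Op 4: note_on(65): voice 3 is free -> assigned | voices=[85 71 60 65]
Op 5: note_on(67): all voices busy, STEAL voice 0 (pitch 85, oldest) -> assign | voices=[67 71 60 65]
Op 6: note_on(61): all voices busy, STEAL voice 1 (pitch 71, oldest) -> assign | voices=[67 61 60 65]
Op 7: note_on(79): all voices busy, STEAL voice 2 (pitch 60, oldest) -> assign | voices=[67 61 79 65]
Op 8: note_on(80): all voices busy, STEAL voice 3 (pitch 65, oldest) -> assign | voices=[67 61 79 80]
Op 9: note_off(80): free voice 3 | voices=[67 61 79 -]
Op 10: note_on(64): voice 3 is free -> assigned | voices=[67 61 79 64]
Op 11: note_on(86): all voices busy, STEAL voice 0 (pitch 67, oldest) -> assign | voices=[86 61 79 64]
Op 12: note_off(61): free voice 1 | voices=[86 - 79 64]
Op 13: note_on(74): voice 1 is free -> assigned | voices=[86 74 79 64]

Answer: 5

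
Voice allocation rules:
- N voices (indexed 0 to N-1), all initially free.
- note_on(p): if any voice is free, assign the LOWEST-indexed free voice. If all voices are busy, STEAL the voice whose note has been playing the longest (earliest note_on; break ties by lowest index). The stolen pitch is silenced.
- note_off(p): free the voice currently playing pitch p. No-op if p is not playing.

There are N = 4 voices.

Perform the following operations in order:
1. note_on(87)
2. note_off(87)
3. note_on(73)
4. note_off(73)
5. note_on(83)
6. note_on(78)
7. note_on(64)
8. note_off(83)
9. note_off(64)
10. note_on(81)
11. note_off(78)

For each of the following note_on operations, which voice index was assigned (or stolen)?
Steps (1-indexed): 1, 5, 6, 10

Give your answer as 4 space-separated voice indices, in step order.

Answer: 0 0 1 0

Derivation:
Op 1: note_on(87): voice 0 is free -> assigned | voices=[87 - - -]
Op 2: note_off(87): free voice 0 | voices=[- - - -]
Op 3: note_on(73): voice 0 is free -> assigned | voices=[73 - - -]
Op 4: note_off(73): free voice 0 | voices=[- - - -]
Op 5: note_on(83): voice 0 is free -> assigned | voices=[83 - - -]
Op 6: note_on(78): voice 1 is free -> assigned | voices=[83 78 - -]
Op 7: note_on(64): voice 2 is free -> assigned | voices=[83 78 64 -]
Op 8: note_off(83): free voice 0 | voices=[- 78 64 -]
Op 9: note_off(64): free voice 2 | voices=[- 78 - -]
Op 10: note_on(81): voice 0 is free -> assigned | voices=[81 78 - -]
Op 11: note_off(78): free voice 1 | voices=[81 - - -]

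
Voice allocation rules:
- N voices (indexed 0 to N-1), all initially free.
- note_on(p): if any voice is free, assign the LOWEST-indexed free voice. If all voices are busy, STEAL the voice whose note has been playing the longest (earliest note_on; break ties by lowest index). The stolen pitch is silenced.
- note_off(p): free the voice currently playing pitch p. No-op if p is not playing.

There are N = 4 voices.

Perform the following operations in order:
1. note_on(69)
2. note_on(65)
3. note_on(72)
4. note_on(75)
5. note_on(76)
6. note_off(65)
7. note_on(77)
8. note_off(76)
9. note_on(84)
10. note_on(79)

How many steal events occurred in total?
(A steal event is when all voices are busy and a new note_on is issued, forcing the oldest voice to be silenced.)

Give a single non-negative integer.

Answer: 2

Derivation:
Op 1: note_on(69): voice 0 is free -> assigned | voices=[69 - - -]
Op 2: note_on(65): voice 1 is free -> assigned | voices=[69 65 - -]
Op 3: note_on(72): voice 2 is free -> assigned | voices=[69 65 72 -]
Op 4: note_on(75): voice 3 is free -> assigned | voices=[69 65 72 75]
Op 5: note_on(76): all voices busy, STEAL voice 0 (pitch 69, oldest) -> assign | voices=[76 65 72 75]
Op 6: note_off(65): free voice 1 | voices=[76 - 72 75]
Op 7: note_on(77): voice 1 is free -> assigned | voices=[76 77 72 75]
Op 8: note_off(76): free voice 0 | voices=[- 77 72 75]
Op 9: note_on(84): voice 0 is free -> assigned | voices=[84 77 72 75]
Op 10: note_on(79): all voices busy, STEAL voice 2 (pitch 72, oldest) -> assign | voices=[84 77 79 75]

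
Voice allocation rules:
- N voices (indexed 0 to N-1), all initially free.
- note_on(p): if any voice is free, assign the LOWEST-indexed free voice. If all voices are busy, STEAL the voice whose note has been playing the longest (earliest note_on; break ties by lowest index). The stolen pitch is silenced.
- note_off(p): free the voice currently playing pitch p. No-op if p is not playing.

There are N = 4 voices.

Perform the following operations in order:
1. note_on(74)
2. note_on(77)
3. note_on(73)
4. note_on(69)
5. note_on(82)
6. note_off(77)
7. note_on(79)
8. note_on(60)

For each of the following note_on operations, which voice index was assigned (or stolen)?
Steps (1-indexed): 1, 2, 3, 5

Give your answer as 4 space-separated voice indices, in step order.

Op 1: note_on(74): voice 0 is free -> assigned | voices=[74 - - -]
Op 2: note_on(77): voice 1 is free -> assigned | voices=[74 77 - -]
Op 3: note_on(73): voice 2 is free -> assigned | voices=[74 77 73 -]
Op 4: note_on(69): voice 3 is free -> assigned | voices=[74 77 73 69]
Op 5: note_on(82): all voices busy, STEAL voice 0 (pitch 74, oldest) -> assign | voices=[82 77 73 69]
Op 6: note_off(77): free voice 1 | voices=[82 - 73 69]
Op 7: note_on(79): voice 1 is free -> assigned | voices=[82 79 73 69]
Op 8: note_on(60): all voices busy, STEAL voice 2 (pitch 73, oldest) -> assign | voices=[82 79 60 69]

Answer: 0 1 2 0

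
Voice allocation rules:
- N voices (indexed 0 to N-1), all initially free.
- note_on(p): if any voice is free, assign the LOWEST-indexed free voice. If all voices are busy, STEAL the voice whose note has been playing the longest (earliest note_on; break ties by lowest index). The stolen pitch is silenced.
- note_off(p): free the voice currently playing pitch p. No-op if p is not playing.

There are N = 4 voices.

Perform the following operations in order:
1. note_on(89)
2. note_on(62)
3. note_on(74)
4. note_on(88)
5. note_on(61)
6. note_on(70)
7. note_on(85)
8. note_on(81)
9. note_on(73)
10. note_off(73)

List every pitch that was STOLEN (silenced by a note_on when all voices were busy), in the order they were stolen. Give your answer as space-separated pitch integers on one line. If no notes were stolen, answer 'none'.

Answer: 89 62 74 88 61

Derivation:
Op 1: note_on(89): voice 0 is free -> assigned | voices=[89 - - -]
Op 2: note_on(62): voice 1 is free -> assigned | voices=[89 62 - -]
Op 3: note_on(74): voice 2 is free -> assigned | voices=[89 62 74 -]
Op 4: note_on(88): voice 3 is free -> assigned | voices=[89 62 74 88]
Op 5: note_on(61): all voices busy, STEAL voice 0 (pitch 89, oldest) -> assign | voices=[61 62 74 88]
Op 6: note_on(70): all voices busy, STEAL voice 1 (pitch 62, oldest) -> assign | voices=[61 70 74 88]
Op 7: note_on(85): all voices busy, STEAL voice 2 (pitch 74, oldest) -> assign | voices=[61 70 85 88]
Op 8: note_on(81): all voices busy, STEAL voice 3 (pitch 88, oldest) -> assign | voices=[61 70 85 81]
Op 9: note_on(73): all voices busy, STEAL voice 0 (pitch 61, oldest) -> assign | voices=[73 70 85 81]
Op 10: note_off(73): free voice 0 | voices=[- 70 85 81]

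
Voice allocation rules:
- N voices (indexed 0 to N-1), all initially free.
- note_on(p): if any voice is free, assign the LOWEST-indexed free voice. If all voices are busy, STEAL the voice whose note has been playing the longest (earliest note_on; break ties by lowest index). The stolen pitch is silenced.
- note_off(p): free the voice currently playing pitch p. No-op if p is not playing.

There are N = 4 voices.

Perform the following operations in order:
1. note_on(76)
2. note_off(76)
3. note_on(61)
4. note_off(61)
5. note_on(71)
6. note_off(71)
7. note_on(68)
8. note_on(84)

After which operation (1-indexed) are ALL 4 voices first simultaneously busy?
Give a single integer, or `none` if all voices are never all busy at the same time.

Answer: none

Derivation:
Op 1: note_on(76): voice 0 is free -> assigned | voices=[76 - - -]
Op 2: note_off(76): free voice 0 | voices=[- - - -]
Op 3: note_on(61): voice 0 is free -> assigned | voices=[61 - - -]
Op 4: note_off(61): free voice 0 | voices=[- - - -]
Op 5: note_on(71): voice 0 is free -> assigned | voices=[71 - - -]
Op 6: note_off(71): free voice 0 | voices=[- - - -]
Op 7: note_on(68): voice 0 is free -> assigned | voices=[68 - - -]
Op 8: note_on(84): voice 1 is free -> assigned | voices=[68 84 - -]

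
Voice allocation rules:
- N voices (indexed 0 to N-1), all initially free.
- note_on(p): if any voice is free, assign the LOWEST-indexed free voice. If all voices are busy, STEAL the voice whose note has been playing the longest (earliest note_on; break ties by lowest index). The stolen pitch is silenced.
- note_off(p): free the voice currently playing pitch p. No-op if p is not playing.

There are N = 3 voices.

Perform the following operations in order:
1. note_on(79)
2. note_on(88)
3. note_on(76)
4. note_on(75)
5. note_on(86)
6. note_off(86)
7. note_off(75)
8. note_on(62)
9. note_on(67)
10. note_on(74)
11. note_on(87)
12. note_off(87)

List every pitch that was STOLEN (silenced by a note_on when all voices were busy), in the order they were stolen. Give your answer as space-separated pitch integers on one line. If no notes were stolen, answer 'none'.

Answer: 79 88 76 62

Derivation:
Op 1: note_on(79): voice 0 is free -> assigned | voices=[79 - -]
Op 2: note_on(88): voice 1 is free -> assigned | voices=[79 88 -]
Op 3: note_on(76): voice 2 is free -> assigned | voices=[79 88 76]
Op 4: note_on(75): all voices busy, STEAL voice 0 (pitch 79, oldest) -> assign | voices=[75 88 76]
Op 5: note_on(86): all voices busy, STEAL voice 1 (pitch 88, oldest) -> assign | voices=[75 86 76]
Op 6: note_off(86): free voice 1 | voices=[75 - 76]
Op 7: note_off(75): free voice 0 | voices=[- - 76]
Op 8: note_on(62): voice 0 is free -> assigned | voices=[62 - 76]
Op 9: note_on(67): voice 1 is free -> assigned | voices=[62 67 76]
Op 10: note_on(74): all voices busy, STEAL voice 2 (pitch 76, oldest) -> assign | voices=[62 67 74]
Op 11: note_on(87): all voices busy, STEAL voice 0 (pitch 62, oldest) -> assign | voices=[87 67 74]
Op 12: note_off(87): free voice 0 | voices=[- 67 74]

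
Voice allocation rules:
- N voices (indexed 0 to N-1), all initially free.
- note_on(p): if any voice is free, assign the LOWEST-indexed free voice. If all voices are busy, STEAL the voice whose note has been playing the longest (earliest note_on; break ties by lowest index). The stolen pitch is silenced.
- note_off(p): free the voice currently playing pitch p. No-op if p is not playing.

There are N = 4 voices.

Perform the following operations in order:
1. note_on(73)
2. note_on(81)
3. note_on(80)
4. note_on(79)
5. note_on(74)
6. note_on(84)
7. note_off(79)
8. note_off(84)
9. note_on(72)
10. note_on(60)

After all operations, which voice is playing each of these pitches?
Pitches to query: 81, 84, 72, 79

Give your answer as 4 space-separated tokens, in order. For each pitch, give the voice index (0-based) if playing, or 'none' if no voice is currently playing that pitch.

Op 1: note_on(73): voice 0 is free -> assigned | voices=[73 - - -]
Op 2: note_on(81): voice 1 is free -> assigned | voices=[73 81 - -]
Op 3: note_on(80): voice 2 is free -> assigned | voices=[73 81 80 -]
Op 4: note_on(79): voice 3 is free -> assigned | voices=[73 81 80 79]
Op 5: note_on(74): all voices busy, STEAL voice 0 (pitch 73, oldest) -> assign | voices=[74 81 80 79]
Op 6: note_on(84): all voices busy, STEAL voice 1 (pitch 81, oldest) -> assign | voices=[74 84 80 79]
Op 7: note_off(79): free voice 3 | voices=[74 84 80 -]
Op 8: note_off(84): free voice 1 | voices=[74 - 80 -]
Op 9: note_on(72): voice 1 is free -> assigned | voices=[74 72 80 -]
Op 10: note_on(60): voice 3 is free -> assigned | voices=[74 72 80 60]

Answer: none none 1 none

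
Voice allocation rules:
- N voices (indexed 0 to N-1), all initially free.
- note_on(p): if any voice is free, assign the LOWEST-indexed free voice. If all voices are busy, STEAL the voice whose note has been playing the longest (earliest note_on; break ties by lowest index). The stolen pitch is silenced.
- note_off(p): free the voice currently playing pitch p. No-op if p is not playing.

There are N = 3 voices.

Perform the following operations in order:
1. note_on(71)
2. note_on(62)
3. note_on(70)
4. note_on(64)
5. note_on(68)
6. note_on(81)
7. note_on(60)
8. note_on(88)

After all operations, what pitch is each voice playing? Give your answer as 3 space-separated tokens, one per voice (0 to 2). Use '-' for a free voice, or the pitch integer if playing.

Answer: 60 88 81

Derivation:
Op 1: note_on(71): voice 0 is free -> assigned | voices=[71 - -]
Op 2: note_on(62): voice 1 is free -> assigned | voices=[71 62 -]
Op 3: note_on(70): voice 2 is free -> assigned | voices=[71 62 70]
Op 4: note_on(64): all voices busy, STEAL voice 0 (pitch 71, oldest) -> assign | voices=[64 62 70]
Op 5: note_on(68): all voices busy, STEAL voice 1 (pitch 62, oldest) -> assign | voices=[64 68 70]
Op 6: note_on(81): all voices busy, STEAL voice 2 (pitch 70, oldest) -> assign | voices=[64 68 81]
Op 7: note_on(60): all voices busy, STEAL voice 0 (pitch 64, oldest) -> assign | voices=[60 68 81]
Op 8: note_on(88): all voices busy, STEAL voice 1 (pitch 68, oldest) -> assign | voices=[60 88 81]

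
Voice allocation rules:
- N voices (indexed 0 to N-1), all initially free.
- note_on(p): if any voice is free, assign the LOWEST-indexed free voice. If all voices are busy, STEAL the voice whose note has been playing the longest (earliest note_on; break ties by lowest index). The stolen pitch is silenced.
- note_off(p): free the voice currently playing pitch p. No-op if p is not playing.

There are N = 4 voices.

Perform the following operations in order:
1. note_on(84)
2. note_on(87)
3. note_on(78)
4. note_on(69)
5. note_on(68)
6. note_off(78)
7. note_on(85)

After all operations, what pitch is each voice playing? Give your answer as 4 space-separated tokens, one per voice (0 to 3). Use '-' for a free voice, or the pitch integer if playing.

Answer: 68 87 85 69

Derivation:
Op 1: note_on(84): voice 0 is free -> assigned | voices=[84 - - -]
Op 2: note_on(87): voice 1 is free -> assigned | voices=[84 87 - -]
Op 3: note_on(78): voice 2 is free -> assigned | voices=[84 87 78 -]
Op 4: note_on(69): voice 3 is free -> assigned | voices=[84 87 78 69]
Op 5: note_on(68): all voices busy, STEAL voice 0 (pitch 84, oldest) -> assign | voices=[68 87 78 69]
Op 6: note_off(78): free voice 2 | voices=[68 87 - 69]
Op 7: note_on(85): voice 2 is free -> assigned | voices=[68 87 85 69]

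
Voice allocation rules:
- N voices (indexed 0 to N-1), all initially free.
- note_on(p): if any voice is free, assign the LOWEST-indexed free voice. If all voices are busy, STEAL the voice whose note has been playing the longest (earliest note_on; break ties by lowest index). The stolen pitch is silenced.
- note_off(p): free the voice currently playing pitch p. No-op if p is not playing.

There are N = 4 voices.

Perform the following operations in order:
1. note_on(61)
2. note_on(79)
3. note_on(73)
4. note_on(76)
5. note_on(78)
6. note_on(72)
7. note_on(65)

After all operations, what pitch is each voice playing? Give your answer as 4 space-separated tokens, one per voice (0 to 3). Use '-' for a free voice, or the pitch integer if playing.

Answer: 78 72 65 76

Derivation:
Op 1: note_on(61): voice 0 is free -> assigned | voices=[61 - - -]
Op 2: note_on(79): voice 1 is free -> assigned | voices=[61 79 - -]
Op 3: note_on(73): voice 2 is free -> assigned | voices=[61 79 73 -]
Op 4: note_on(76): voice 3 is free -> assigned | voices=[61 79 73 76]
Op 5: note_on(78): all voices busy, STEAL voice 0 (pitch 61, oldest) -> assign | voices=[78 79 73 76]
Op 6: note_on(72): all voices busy, STEAL voice 1 (pitch 79, oldest) -> assign | voices=[78 72 73 76]
Op 7: note_on(65): all voices busy, STEAL voice 2 (pitch 73, oldest) -> assign | voices=[78 72 65 76]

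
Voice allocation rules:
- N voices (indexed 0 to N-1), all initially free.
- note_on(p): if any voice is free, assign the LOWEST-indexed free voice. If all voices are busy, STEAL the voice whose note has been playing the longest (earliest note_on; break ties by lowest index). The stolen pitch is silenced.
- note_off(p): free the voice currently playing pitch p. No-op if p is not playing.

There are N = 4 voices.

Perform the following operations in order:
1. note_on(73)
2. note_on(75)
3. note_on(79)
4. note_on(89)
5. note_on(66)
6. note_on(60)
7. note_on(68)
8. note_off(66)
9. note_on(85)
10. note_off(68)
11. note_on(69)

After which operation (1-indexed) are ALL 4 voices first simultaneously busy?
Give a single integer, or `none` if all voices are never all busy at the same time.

Answer: 4

Derivation:
Op 1: note_on(73): voice 0 is free -> assigned | voices=[73 - - -]
Op 2: note_on(75): voice 1 is free -> assigned | voices=[73 75 - -]
Op 3: note_on(79): voice 2 is free -> assigned | voices=[73 75 79 -]
Op 4: note_on(89): voice 3 is free -> assigned | voices=[73 75 79 89]
Op 5: note_on(66): all voices busy, STEAL voice 0 (pitch 73, oldest) -> assign | voices=[66 75 79 89]
Op 6: note_on(60): all voices busy, STEAL voice 1 (pitch 75, oldest) -> assign | voices=[66 60 79 89]
Op 7: note_on(68): all voices busy, STEAL voice 2 (pitch 79, oldest) -> assign | voices=[66 60 68 89]
Op 8: note_off(66): free voice 0 | voices=[- 60 68 89]
Op 9: note_on(85): voice 0 is free -> assigned | voices=[85 60 68 89]
Op 10: note_off(68): free voice 2 | voices=[85 60 - 89]
Op 11: note_on(69): voice 2 is free -> assigned | voices=[85 60 69 89]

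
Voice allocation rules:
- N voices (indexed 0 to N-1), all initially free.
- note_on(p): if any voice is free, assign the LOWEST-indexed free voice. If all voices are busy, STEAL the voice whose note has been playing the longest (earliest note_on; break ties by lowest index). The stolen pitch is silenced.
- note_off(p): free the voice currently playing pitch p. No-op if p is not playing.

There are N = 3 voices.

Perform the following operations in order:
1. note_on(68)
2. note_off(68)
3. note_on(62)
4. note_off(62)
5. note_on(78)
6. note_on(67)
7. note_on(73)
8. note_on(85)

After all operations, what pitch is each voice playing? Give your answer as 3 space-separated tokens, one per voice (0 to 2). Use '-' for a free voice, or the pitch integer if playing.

Op 1: note_on(68): voice 0 is free -> assigned | voices=[68 - -]
Op 2: note_off(68): free voice 0 | voices=[- - -]
Op 3: note_on(62): voice 0 is free -> assigned | voices=[62 - -]
Op 4: note_off(62): free voice 0 | voices=[- - -]
Op 5: note_on(78): voice 0 is free -> assigned | voices=[78 - -]
Op 6: note_on(67): voice 1 is free -> assigned | voices=[78 67 -]
Op 7: note_on(73): voice 2 is free -> assigned | voices=[78 67 73]
Op 8: note_on(85): all voices busy, STEAL voice 0 (pitch 78, oldest) -> assign | voices=[85 67 73]

Answer: 85 67 73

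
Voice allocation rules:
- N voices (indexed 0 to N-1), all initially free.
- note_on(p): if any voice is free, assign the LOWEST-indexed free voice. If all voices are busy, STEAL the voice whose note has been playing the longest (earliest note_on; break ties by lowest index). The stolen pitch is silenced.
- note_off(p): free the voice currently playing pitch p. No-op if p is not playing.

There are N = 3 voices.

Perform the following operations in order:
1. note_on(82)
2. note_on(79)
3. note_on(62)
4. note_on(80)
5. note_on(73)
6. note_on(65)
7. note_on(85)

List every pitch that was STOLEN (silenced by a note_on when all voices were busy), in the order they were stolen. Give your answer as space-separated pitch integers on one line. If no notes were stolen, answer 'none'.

Op 1: note_on(82): voice 0 is free -> assigned | voices=[82 - -]
Op 2: note_on(79): voice 1 is free -> assigned | voices=[82 79 -]
Op 3: note_on(62): voice 2 is free -> assigned | voices=[82 79 62]
Op 4: note_on(80): all voices busy, STEAL voice 0 (pitch 82, oldest) -> assign | voices=[80 79 62]
Op 5: note_on(73): all voices busy, STEAL voice 1 (pitch 79, oldest) -> assign | voices=[80 73 62]
Op 6: note_on(65): all voices busy, STEAL voice 2 (pitch 62, oldest) -> assign | voices=[80 73 65]
Op 7: note_on(85): all voices busy, STEAL voice 0 (pitch 80, oldest) -> assign | voices=[85 73 65]

Answer: 82 79 62 80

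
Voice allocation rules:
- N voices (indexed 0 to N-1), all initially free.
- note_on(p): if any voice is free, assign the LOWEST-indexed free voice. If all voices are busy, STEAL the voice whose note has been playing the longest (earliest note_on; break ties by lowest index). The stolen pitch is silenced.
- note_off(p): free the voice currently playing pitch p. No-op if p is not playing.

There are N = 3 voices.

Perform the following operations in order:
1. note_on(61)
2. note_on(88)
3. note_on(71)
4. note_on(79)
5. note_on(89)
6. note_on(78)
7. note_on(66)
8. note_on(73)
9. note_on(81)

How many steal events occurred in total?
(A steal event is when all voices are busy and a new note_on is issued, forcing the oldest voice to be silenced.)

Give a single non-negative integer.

Op 1: note_on(61): voice 0 is free -> assigned | voices=[61 - -]
Op 2: note_on(88): voice 1 is free -> assigned | voices=[61 88 -]
Op 3: note_on(71): voice 2 is free -> assigned | voices=[61 88 71]
Op 4: note_on(79): all voices busy, STEAL voice 0 (pitch 61, oldest) -> assign | voices=[79 88 71]
Op 5: note_on(89): all voices busy, STEAL voice 1 (pitch 88, oldest) -> assign | voices=[79 89 71]
Op 6: note_on(78): all voices busy, STEAL voice 2 (pitch 71, oldest) -> assign | voices=[79 89 78]
Op 7: note_on(66): all voices busy, STEAL voice 0 (pitch 79, oldest) -> assign | voices=[66 89 78]
Op 8: note_on(73): all voices busy, STEAL voice 1 (pitch 89, oldest) -> assign | voices=[66 73 78]
Op 9: note_on(81): all voices busy, STEAL voice 2 (pitch 78, oldest) -> assign | voices=[66 73 81]

Answer: 6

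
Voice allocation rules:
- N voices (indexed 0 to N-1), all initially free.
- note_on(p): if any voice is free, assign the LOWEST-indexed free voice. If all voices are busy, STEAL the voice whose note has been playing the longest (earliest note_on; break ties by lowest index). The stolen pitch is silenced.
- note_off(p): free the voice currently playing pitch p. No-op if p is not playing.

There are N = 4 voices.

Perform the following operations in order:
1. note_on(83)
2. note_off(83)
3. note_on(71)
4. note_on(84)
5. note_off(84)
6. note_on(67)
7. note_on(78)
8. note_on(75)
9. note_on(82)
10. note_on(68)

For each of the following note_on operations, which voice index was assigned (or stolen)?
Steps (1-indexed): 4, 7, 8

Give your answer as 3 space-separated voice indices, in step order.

Op 1: note_on(83): voice 0 is free -> assigned | voices=[83 - - -]
Op 2: note_off(83): free voice 0 | voices=[- - - -]
Op 3: note_on(71): voice 0 is free -> assigned | voices=[71 - - -]
Op 4: note_on(84): voice 1 is free -> assigned | voices=[71 84 - -]
Op 5: note_off(84): free voice 1 | voices=[71 - - -]
Op 6: note_on(67): voice 1 is free -> assigned | voices=[71 67 - -]
Op 7: note_on(78): voice 2 is free -> assigned | voices=[71 67 78 -]
Op 8: note_on(75): voice 3 is free -> assigned | voices=[71 67 78 75]
Op 9: note_on(82): all voices busy, STEAL voice 0 (pitch 71, oldest) -> assign | voices=[82 67 78 75]
Op 10: note_on(68): all voices busy, STEAL voice 1 (pitch 67, oldest) -> assign | voices=[82 68 78 75]

Answer: 1 2 3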